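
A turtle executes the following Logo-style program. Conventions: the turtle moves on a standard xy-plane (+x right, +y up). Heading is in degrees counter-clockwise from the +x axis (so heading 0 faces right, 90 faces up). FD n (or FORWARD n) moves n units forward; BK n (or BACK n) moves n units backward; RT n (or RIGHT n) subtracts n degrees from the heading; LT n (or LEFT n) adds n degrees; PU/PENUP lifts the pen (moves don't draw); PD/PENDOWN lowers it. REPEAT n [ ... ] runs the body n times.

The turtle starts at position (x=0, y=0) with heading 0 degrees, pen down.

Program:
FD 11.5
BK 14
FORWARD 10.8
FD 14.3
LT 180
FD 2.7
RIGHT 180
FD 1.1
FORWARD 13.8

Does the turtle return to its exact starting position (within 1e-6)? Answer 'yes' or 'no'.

Answer: no

Derivation:
Executing turtle program step by step:
Start: pos=(0,0), heading=0, pen down
FD 11.5: (0,0) -> (11.5,0) [heading=0, draw]
BK 14: (11.5,0) -> (-2.5,0) [heading=0, draw]
FD 10.8: (-2.5,0) -> (8.3,0) [heading=0, draw]
FD 14.3: (8.3,0) -> (22.6,0) [heading=0, draw]
LT 180: heading 0 -> 180
FD 2.7: (22.6,0) -> (19.9,0) [heading=180, draw]
RT 180: heading 180 -> 0
FD 1.1: (19.9,0) -> (21,0) [heading=0, draw]
FD 13.8: (21,0) -> (34.8,0) [heading=0, draw]
Final: pos=(34.8,0), heading=0, 7 segment(s) drawn

Start position: (0, 0)
Final position: (34.8, 0)
Distance = 34.8; >= 1e-6 -> NOT closed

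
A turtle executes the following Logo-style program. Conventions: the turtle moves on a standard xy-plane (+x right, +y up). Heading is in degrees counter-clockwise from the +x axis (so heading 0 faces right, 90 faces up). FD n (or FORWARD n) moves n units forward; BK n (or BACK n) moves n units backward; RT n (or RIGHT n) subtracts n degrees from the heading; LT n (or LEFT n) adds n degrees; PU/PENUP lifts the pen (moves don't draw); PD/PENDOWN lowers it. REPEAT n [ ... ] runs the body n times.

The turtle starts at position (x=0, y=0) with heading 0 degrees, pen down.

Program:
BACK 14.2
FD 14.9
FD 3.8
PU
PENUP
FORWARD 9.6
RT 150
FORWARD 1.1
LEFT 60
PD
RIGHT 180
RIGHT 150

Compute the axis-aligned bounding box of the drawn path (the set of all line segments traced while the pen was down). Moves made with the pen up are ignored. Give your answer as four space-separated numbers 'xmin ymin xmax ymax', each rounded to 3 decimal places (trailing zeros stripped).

Executing turtle program step by step:
Start: pos=(0,0), heading=0, pen down
BK 14.2: (0,0) -> (-14.2,0) [heading=0, draw]
FD 14.9: (-14.2,0) -> (0.7,0) [heading=0, draw]
FD 3.8: (0.7,0) -> (4.5,0) [heading=0, draw]
PU: pen up
PU: pen up
FD 9.6: (4.5,0) -> (14.1,0) [heading=0, move]
RT 150: heading 0 -> 210
FD 1.1: (14.1,0) -> (13.147,-0.55) [heading=210, move]
LT 60: heading 210 -> 270
PD: pen down
RT 180: heading 270 -> 90
RT 150: heading 90 -> 300
Final: pos=(13.147,-0.55), heading=300, 3 segment(s) drawn

Segment endpoints: x in {-14.2, 0, 0.7, 4.5}, y in {0}
xmin=-14.2, ymin=0, xmax=4.5, ymax=0

Answer: -14.2 0 4.5 0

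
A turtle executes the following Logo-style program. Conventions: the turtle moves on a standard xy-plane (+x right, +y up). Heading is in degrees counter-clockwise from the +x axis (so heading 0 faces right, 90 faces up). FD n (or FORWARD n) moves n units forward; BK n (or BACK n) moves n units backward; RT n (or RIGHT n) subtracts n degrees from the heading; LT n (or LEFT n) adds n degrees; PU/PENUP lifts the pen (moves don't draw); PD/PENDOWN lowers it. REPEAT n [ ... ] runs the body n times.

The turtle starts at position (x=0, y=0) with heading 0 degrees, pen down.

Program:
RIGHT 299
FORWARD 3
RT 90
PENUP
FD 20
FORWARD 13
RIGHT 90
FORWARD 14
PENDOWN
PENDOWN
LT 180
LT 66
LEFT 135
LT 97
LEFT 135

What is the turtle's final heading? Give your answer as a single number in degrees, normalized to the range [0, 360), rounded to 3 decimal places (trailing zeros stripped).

Executing turtle program step by step:
Start: pos=(0,0), heading=0, pen down
RT 299: heading 0 -> 61
FD 3: (0,0) -> (1.454,2.624) [heading=61, draw]
RT 90: heading 61 -> 331
PU: pen up
FD 20: (1.454,2.624) -> (18.947,-7.072) [heading=331, move]
FD 13: (18.947,-7.072) -> (30.317,-13.375) [heading=331, move]
RT 90: heading 331 -> 241
FD 14: (30.317,-13.375) -> (23.53,-25.62) [heading=241, move]
PD: pen down
PD: pen down
LT 180: heading 241 -> 61
LT 66: heading 61 -> 127
LT 135: heading 127 -> 262
LT 97: heading 262 -> 359
LT 135: heading 359 -> 134
Final: pos=(23.53,-25.62), heading=134, 1 segment(s) drawn

Answer: 134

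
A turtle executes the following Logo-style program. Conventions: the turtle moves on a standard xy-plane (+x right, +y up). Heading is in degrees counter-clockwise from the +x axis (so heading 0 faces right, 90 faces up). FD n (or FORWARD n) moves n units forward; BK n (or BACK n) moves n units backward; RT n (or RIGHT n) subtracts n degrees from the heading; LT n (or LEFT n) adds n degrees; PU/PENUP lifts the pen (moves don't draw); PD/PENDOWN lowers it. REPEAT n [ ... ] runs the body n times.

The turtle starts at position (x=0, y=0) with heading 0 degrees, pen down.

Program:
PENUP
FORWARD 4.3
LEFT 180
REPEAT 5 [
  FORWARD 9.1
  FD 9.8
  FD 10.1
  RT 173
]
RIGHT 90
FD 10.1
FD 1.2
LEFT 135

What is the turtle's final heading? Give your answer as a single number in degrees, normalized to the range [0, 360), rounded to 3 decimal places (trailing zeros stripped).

Answer: 80

Derivation:
Executing turtle program step by step:
Start: pos=(0,0), heading=0, pen down
PU: pen up
FD 4.3: (0,0) -> (4.3,0) [heading=0, move]
LT 180: heading 0 -> 180
REPEAT 5 [
  -- iteration 1/5 --
  FD 9.1: (4.3,0) -> (-4.8,0) [heading=180, move]
  FD 9.8: (-4.8,0) -> (-14.6,0) [heading=180, move]
  FD 10.1: (-14.6,0) -> (-24.7,0) [heading=180, move]
  RT 173: heading 180 -> 7
  -- iteration 2/5 --
  FD 9.1: (-24.7,0) -> (-15.668,1.109) [heading=7, move]
  FD 9.8: (-15.668,1.109) -> (-5.941,2.303) [heading=7, move]
  FD 10.1: (-5.941,2.303) -> (4.084,3.534) [heading=7, move]
  RT 173: heading 7 -> 194
  -- iteration 3/5 --
  FD 9.1: (4.084,3.534) -> (-4.746,1.333) [heading=194, move]
  FD 9.8: (-4.746,1.333) -> (-14.255,-1.038) [heading=194, move]
  FD 10.1: (-14.255,-1.038) -> (-24.055,-3.482) [heading=194, move]
  RT 173: heading 194 -> 21
  -- iteration 4/5 --
  FD 9.1: (-24.055,-3.482) -> (-15.559,-0.22) [heading=21, move]
  FD 9.8: (-15.559,-0.22) -> (-6.41,3.292) [heading=21, move]
  FD 10.1: (-6.41,3.292) -> (3.019,6.911) [heading=21, move]
  RT 173: heading 21 -> 208
  -- iteration 5/5 --
  FD 9.1: (3.019,6.911) -> (-5.016,2.639) [heading=208, move]
  FD 9.8: (-5.016,2.639) -> (-13.669,-1.962) [heading=208, move]
  FD 10.1: (-13.669,-1.962) -> (-22.586,-6.704) [heading=208, move]
  RT 173: heading 208 -> 35
]
RT 90: heading 35 -> 305
FD 10.1: (-22.586,-6.704) -> (-16.793,-14.977) [heading=305, move]
FD 1.2: (-16.793,-14.977) -> (-16.105,-15.96) [heading=305, move]
LT 135: heading 305 -> 80
Final: pos=(-16.105,-15.96), heading=80, 0 segment(s) drawn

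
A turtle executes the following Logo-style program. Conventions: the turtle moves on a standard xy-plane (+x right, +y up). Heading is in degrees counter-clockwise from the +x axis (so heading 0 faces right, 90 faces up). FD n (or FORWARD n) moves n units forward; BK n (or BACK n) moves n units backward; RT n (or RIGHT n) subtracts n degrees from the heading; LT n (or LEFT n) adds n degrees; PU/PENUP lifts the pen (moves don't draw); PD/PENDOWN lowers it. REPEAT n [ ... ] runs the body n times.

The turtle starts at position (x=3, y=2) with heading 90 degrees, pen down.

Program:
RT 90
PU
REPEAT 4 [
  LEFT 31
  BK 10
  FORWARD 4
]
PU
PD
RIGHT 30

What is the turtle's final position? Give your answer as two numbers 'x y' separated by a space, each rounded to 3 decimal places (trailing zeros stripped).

Executing turtle program step by step:
Start: pos=(3,2), heading=90, pen down
RT 90: heading 90 -> 0
PU: pen up
REPEAT 4 [
  -- iteration 1/4 --
  LT 31: heading 0 -> 31
  BK 10: (3,2) -> (-5.572,-3.15) [heading=31, move]
  FD 4: (-5.572,-3.15) -> (-2.143,-1.09) [heading=31, move]
  -- iteration 2/4 --
  LT 31: heading 31 -> 62
  BK 10: (-2.143,-1.09) -> (-6.838,-9.92) [heading=62, move]
  FD 4: (-6.838,-9.92) -> (-4.96,-6.388) [heading=62, move]
  -- iteration 3/4 --
  LT 31: heading 62 -> 93
  BK 10: (-4.96,-6.388) -> (-4.436,-16.374) [heading=93, move]
  FD 4: (-4.436,-16.374) -> (-4.646,-12.38) [heading=93, move]
  -- iteration 4/4 --
  LT 31: heading 93 -> 124
  BK 10: (-4.646,-12.38) -> (0.946,-20.67) [heading=124, move]
  FD 4: (0.946,-20.67) -> (-1.291,-17.354) [heading=124, move]
]
PU: pen up
PD: pen down
RT 30: heading 124 -> 94
Final: pos=(-1.291,-17.354), heading=94, 0 segment(s) drawn

Answer: -1.291 -17.354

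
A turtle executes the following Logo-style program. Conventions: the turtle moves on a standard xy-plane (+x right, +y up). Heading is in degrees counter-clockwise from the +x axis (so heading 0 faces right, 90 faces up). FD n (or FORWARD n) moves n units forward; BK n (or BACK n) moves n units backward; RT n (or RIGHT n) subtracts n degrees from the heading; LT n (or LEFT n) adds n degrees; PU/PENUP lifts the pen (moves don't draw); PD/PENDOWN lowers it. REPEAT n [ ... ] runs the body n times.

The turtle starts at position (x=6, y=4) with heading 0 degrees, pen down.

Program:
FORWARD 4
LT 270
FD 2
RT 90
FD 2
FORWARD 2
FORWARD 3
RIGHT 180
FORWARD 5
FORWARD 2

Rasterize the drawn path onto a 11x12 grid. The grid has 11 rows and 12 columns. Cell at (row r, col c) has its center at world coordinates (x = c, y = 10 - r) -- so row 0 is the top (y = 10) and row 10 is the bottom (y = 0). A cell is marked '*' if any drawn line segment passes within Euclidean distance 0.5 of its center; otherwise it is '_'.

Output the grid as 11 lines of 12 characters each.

Answer: ____________
____________
____________
____________
____________
____________
______*****_
__________*_
___********_
____________
____________

Derivation:
Segment 0: (6,4) -> (10,4)
Segment 1: (10,4) -> (10,2)
Segment 2: (10,2) -> (8,2)
Segment 3: (8,2) -> (6,2)
Segment 4: (6,2) -> (3,2)
Segment 5: (3,2) -> (8,2)
Segment 6: (8,2) -> (10,2)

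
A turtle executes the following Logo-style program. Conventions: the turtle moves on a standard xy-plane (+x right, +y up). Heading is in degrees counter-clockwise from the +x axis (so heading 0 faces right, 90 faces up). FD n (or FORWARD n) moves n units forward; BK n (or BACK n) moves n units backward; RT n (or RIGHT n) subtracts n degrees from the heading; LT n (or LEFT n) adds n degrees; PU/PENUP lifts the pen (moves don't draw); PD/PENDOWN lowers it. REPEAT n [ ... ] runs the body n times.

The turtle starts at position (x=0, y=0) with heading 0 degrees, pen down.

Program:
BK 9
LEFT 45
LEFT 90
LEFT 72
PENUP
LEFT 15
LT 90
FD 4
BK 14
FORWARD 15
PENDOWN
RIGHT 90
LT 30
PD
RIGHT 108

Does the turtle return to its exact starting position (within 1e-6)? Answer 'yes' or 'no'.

Executing turtle program step by step:
Start: pos=(0,0), heading=0, pen down
BK 9: (0,0) -> (-9,0) [heading=0, draw]
LT 45: heading 0 -> 45
LT 90: heading 45 -> 135
LT 72: heading 135 -> 207
PU: pen up
LT 15: heading 207 -> 222
LT 90: heading 222 -> 312
FD 4: (-9,0) -> (-6.323,-2.973) [heading=312, move]
BK 14: (-6.323,-2.973) -> (-15.691,7.431) [heading=312, move]
FD 15: (-15.691,7.431) -> (-5.654,-3.716) [heading=312, move]
PD: pen down
RT 90: heading 312 -> 222
LT 30: heading 222 -> 252
PD: pen down
RT 108: heading 252 -> 144
Final: pos=(-5.654,-3.716), heading=144, 1 segment(s) drawn

Start position: (0, 0)
Final position: (-5.654, -3.716)
Distance = 6.766; >= 1e-6 -> NOT closed

Answer: no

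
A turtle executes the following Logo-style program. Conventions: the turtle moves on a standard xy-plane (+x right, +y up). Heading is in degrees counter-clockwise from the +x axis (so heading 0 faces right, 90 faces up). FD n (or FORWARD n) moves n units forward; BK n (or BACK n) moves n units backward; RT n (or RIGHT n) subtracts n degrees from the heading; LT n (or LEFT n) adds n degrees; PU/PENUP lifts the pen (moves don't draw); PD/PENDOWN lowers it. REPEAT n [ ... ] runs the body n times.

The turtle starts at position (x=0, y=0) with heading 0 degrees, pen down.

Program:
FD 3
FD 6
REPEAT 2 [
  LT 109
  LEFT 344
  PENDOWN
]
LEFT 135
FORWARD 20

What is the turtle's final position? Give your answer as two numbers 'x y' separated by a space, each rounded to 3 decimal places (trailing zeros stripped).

Executing turtle program step by step:
Start: pos=(0,0), heading=0, pen down
FD 3: (0,0) -> (3,0) [heading=0, draw]
FD 6: (3,0) -> (9,0) [heading=0, draw]
REPEAT 2 [
  -- iteration 1/2 --
  LT 109: heading 0 -> 109
  LT 344: heading 109 -> 93
  PD: pen down
  -- iteration 2/2 --
  LT 109: heading 93 -> 202
  LT 344: heading 202 -> 186
  PD: pen down
]
LT 135: heading 186 -> 321
FD 20: (9,0) -> (24.543,-12.586) [heading=321, draw]
Final: pos=(24.543,-12.586), heading=321, 3 segment(s) drawn

Answer: 24.543 -12.586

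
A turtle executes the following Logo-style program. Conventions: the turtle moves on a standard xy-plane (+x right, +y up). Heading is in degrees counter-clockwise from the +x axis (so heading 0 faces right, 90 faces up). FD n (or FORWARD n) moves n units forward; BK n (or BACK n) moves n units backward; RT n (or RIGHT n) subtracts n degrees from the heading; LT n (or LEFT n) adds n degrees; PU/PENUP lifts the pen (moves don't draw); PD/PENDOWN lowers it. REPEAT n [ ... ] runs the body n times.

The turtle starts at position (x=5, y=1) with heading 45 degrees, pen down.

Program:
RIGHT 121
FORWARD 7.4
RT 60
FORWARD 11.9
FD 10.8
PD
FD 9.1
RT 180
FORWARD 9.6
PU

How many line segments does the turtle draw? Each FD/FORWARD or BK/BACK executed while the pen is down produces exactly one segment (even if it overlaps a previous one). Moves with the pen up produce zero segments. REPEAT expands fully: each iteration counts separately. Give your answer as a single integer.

Executing turtle program step by step:
Start: pos=(5,1), heading=45, pen down
RT 121: heading 45 -> 284
FD 7.4: (5,1) -> (6.79,-6.18) [heading=284, draw]
RT 60: heading 284 -> 224
FD 11.9: (6.79,-6.18) -> (-1.77,-14.447) [heading=224, draw]
FD 10.8: (-1.77,-14.447) -> (-9.539,-21.949) [heading=224, draw]
PD: pen down
FD 9.1: (-9.539,-21.949) -> (-16.085,-28.27) [heading=224, draw]
RT 180: heading 224 -> 44
FD 9.6: (-16.085,-28.27) -> (-9.179,-21.602) [heading=44, draw]
PU: pen up
Final: pos=(-9.179,-21.602), heading=44, 5 segment(s) drawn
Segments drawn: 5

Answer: 5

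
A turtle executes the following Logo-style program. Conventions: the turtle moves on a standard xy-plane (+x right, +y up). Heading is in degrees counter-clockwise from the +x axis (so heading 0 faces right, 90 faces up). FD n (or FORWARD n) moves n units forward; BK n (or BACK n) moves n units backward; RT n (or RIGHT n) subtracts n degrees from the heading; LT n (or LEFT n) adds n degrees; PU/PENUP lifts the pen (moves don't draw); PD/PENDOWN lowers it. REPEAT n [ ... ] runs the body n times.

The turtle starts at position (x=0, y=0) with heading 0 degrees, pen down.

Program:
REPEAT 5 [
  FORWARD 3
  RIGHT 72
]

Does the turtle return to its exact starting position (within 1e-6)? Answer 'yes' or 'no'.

Answer: yes

Derivation:
Executing turtle program step by step:
Start: pos=(0,0), heading=0, pen down
REPEAT 5 [
  -- iteration 1/5 --
  FD 3: (0,0) -> (3,0) [heading=0, draw]
  RT 72: heading 0 -> 288
  -- iteration 2/5 --
  FD 3: (3,0) -> (3.927,-2.853) [heading=288, draw]
  RT 72: heading 288 -> 216
  -- iteration 3/5 --
  FD 3: (3.927,-2.853) -> (1.5,-4.617) [heading=216, draw]
  RT 72: heading 216 -> 144
  -- iteration 4/5 --
  FD 3: (1.5,-4.617) -> (-0.927,-2.853) [heading=144, draw]
  RT 72: heading 144 -> 72
  -- iteration 5/5 --
  FD 3: (-0.927,-2.853) -> (0,0) [heading=72, draw]
  RT 72: heading 72 -> 0
]
Final: pos=(0,0), heading=0, 5 segment(s) drawn

Start position: (0, 0)
Final position: (0, 0)
Distance = 0; < 1e-6 -> CLOSED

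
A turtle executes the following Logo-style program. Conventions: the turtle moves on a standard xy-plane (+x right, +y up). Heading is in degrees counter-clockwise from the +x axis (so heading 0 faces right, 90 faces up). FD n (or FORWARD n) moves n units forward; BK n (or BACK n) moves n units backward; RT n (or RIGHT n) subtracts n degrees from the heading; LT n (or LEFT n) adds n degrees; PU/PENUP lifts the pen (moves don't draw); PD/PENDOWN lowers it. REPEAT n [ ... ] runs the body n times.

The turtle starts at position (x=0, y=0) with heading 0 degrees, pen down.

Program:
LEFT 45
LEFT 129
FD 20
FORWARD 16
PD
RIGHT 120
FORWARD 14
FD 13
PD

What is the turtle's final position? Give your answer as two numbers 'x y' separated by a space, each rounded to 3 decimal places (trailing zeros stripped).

Answer: -19.933 25.606

Derivation:
Executing turtle program step by step:
Start: pos=(0,0), heading=0, pen down
LT 45: heading 0 -> 45
LT 129: heading 45 -> 174
FD 20: (0,0) -> (-19.89,2.091) [heading=174, draw]
FD 16: (-19.89,2.091) -> (-35.803,3.763) [heading=174, draw]
PD: pen down
RT 120: heading 174 -> 54
FD 14: (-35.803,3.763) -> (-27.574,15.089) [heading=54, draw]
FD 13: (-27.574,15.089) -> (-19.933,25.606) [heading=54, draw]
PD: pen down
Final: pos=(-19.933,25.606), heading=54, 4 segment(s) drawn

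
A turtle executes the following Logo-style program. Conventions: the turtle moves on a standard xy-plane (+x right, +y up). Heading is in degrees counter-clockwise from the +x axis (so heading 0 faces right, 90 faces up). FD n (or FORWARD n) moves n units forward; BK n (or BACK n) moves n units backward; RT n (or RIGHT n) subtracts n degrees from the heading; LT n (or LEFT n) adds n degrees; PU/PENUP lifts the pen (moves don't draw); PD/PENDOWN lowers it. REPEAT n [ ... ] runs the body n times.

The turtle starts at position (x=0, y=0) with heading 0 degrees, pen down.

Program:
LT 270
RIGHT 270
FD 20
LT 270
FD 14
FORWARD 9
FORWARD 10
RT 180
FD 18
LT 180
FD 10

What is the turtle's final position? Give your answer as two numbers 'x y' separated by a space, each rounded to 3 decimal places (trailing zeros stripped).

Answer: 20 -25

Derivation:
Executing turtle program step by step:
Start: pos=(0,0), heading=0, pen down
LT 270: heading 0 -> 270
RT 270: heading 270 -> 0
FD 20: (0,0) -> (20,0) [heading=0, draw]
LT 270: heading 0 -> 270
FD 14: (20,0) -> (20,-14) [heading=270, draw]
FD 9: (20,-14) -> (20,-23) [heading=270, draw]
FD 10: (20,-23) -> (20,-33) [heading=270, draw]
RT 180: heading 270 -> 90
FD 18: (20,-33) -> (20,-15) [heading=90, draw]
LT 180: heading 90 -> 270
FD 10: (20,-15) -> (20,-25) [heading=270, draw]
Final: pos=(20,-25), heading=270, 6 segment(s) drawn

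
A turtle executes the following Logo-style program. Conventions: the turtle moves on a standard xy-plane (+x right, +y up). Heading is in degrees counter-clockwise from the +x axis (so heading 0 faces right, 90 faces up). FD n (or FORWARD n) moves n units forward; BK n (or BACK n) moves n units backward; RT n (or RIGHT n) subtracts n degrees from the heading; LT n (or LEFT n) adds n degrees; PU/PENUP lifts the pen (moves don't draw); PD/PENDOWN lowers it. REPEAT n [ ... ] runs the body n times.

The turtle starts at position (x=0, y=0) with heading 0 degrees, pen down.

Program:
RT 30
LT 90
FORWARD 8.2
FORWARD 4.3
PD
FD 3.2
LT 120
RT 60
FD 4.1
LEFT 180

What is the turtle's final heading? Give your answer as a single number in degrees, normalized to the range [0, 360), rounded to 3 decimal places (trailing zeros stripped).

Executing turtle program step by step:
Start: pos=(0,0), heading=0, pen down
RT 30: heading 0 -> 330
LT 90: heading 330 -> 60
FD 8.2: (0,0) -> (4.1,7.101) [heading=60, draw]
FD 4.3: (4.1,7.101) -> (6.25,10.825) [heading=60, draw]
PD: pen down
FD 3.2: (6.25,10.825) -> (7.85,13.597) [heading=60, draw]
LT 120: heading 60 -> 180
RT 60: heading 180 -> 120
FD 4.1: (7.85,13.597) -> (5.8,17.147) [heading=120, draw]
LT 180: heading 120 -> 300
Final: pos=(5.8,17.147), heading=300, 4 segment(s) drawn

Answer: 300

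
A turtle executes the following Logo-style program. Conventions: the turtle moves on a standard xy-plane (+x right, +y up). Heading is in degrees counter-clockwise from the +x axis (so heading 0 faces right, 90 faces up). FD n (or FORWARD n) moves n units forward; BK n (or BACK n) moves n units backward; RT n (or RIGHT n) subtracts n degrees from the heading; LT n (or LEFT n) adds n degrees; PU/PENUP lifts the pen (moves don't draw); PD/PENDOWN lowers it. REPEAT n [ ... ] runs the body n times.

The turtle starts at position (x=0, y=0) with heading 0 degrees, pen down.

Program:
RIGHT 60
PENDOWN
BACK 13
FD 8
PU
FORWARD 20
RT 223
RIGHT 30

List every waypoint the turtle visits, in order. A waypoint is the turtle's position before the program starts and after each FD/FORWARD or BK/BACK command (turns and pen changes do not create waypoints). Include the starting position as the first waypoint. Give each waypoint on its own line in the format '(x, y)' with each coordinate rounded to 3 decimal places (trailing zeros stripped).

Answer: (0, 0)
(-6.5, 11.258)
(-2.5, 4.33)
(7.5, -12.99)

Derivation:
Executing turtle program step by step:
Start: pos=(0,0), heading=0, pen down
RT 60: heading 0 -> 300
PD: pen down
BK 13: (0,0) -> (-6.5,11.258) [heading=300, draw]
FD 8: (-6.5,11.258) -> (-2.5,4.33) [heading=300, draw]
PU: pen up
FD 20: (-2.5,4.33) -> (7.5,-12.99) [heading=300, move]
RT 223: heading 300 -> 77
RT 30: heading 77 -> 47
Final: pos=(7.5,-12.99), heading=47, 2 segment(s) drawn
Waypoints (4 total):
(0, 0)
(-6.5, 11.258)
(-2.5, 4.33)
(7.5, -12.99)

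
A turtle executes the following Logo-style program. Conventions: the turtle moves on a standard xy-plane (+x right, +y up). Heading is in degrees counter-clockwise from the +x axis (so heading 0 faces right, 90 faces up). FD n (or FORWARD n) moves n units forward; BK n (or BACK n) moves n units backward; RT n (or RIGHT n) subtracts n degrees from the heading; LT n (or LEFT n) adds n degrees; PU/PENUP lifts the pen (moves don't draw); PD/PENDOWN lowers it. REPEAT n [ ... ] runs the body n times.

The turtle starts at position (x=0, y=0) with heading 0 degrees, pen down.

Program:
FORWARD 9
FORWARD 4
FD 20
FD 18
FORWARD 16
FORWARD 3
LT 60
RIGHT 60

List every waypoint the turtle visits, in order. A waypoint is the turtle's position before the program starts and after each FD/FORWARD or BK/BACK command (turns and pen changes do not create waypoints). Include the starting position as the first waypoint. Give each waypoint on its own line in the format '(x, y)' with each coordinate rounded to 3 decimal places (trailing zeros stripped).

Executing turtle program step by step:
Start: pos=(0,0), heading=0, pen down
FD 9: (0,0) -> (9,0) [heading=0, draw]
FD 4: (9,0) -> (13,0) [heading=0, draw]
FD 20: (13,0) -> (33,0) [heading=0, draw]
FD 18: (33,0) -> (51,0) [heading=0, draw]
FD 16: (51,0) -> (67,0) [heading=0, draw]
FD 3: (67,0) -> (70,0) [heading=0, draw]
LT 60: heading 0 -> 60
RT 60: heading 60 -> 0
Final: pos=(70,0), heading=0, 6 segment(s) drawn
Waypoints (7 total):
(0, 0)
(9, 0)
(13, 0)
(33, 0)
(51, 0)
(67, 0)
(70, 0)

Answer: (0, 0)
(9, 0)
(13, 0)
(33, 0)
(51, 0)
(67, 0)
(70, 0)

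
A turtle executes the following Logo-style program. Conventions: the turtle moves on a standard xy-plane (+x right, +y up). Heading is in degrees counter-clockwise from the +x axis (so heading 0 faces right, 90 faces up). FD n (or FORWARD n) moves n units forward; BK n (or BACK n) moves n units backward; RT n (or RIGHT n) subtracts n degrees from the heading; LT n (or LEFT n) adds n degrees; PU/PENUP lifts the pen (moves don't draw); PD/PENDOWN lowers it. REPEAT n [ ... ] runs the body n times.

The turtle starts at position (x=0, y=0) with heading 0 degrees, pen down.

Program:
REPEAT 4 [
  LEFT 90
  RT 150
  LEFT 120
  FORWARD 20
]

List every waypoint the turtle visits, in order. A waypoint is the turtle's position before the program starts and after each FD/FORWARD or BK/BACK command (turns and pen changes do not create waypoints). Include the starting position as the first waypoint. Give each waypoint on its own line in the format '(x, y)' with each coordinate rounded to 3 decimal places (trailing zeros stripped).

Executing turtle program step by step:
Start: pos=(0,0), heading=0, pen down
REPEAT 4 [
  -- iteration 1/4 --
  LT 90: heading 0 -> 90
  RT 150: heading 90 -> 300
  LT 120: heading 300 -> 60
  FD 20: (0,0) -> (10,17.321) [heading=60, draw]
  -- iteration 2/4 --
  LT 90: heading 60 -> 150
  RT 150: heading 150 -> 0
  LT 120: heading 0 -> 120
  FD 20: (10,17.321) -> (0,34.641) [heading=120, draw]
  -- iteration 3/4 --
  LT 90: heading 120 -> 210
  RT 150: heading 210 -> 60
  LT 120: heading 60 -> 180
  FD 20: (0,34.641) -> (-20,34.641) [heading=180, draw]
  -- iteration 4/4 --
  LT 90: heading 180 -> 270
  RT 150: heading 270 -> 120
  LT 120: heading 120 -> 240
  FD 20: (-20,34.641) -> (-30,17.321) [heading=240, draw]
]
Final: pos=(-30,17.321), heading=240, 4 segment(s) drawn
Waypoints (5 total):
(0, 0)
(10, 17.321)
(0, 34.641)
(-20, 34.641)
(-30, 17.321)

Answer: (0, 0)
(10, 17.321)
(0, 34.641)
(-20, 34.641)
(-30, 17.321)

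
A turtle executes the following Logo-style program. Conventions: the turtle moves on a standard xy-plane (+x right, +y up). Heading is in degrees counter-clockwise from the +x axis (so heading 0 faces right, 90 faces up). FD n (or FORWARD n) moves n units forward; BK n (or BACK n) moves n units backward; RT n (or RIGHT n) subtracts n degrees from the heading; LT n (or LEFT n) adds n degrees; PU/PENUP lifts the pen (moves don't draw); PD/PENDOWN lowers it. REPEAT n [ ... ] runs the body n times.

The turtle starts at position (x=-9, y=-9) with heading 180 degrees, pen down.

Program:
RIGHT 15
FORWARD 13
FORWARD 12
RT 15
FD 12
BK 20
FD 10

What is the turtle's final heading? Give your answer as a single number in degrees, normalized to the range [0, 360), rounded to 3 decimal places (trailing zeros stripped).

Answer: 150

Derivation:
Executing turtle program step by step:
Start: pos=(-9,-9), heading=180, pen down
RT 15: heading 180 -> 165
FD 13: (-9,-9) -> (-21.557,-5.635) [heading=165, draw]
FD 12: (-21.557,-5.635) -> (-33.148,-2.53) [heading=165, draw]
RT 15: heading 165 -> 150
FD 12: (-33.148,-2.53) -> (-43.54,3.47) [heading=150, draw]
BK 20: (-43.54,3.47) -> (-26.22,-6.53) [heading=150, draw]
FD 10: (-26.22,-6.53) -> (-34.88,-1.53) [heading=150, draw]
Final: pos=(-34.88,-1.53), heading=150, 5 segment(s) drawn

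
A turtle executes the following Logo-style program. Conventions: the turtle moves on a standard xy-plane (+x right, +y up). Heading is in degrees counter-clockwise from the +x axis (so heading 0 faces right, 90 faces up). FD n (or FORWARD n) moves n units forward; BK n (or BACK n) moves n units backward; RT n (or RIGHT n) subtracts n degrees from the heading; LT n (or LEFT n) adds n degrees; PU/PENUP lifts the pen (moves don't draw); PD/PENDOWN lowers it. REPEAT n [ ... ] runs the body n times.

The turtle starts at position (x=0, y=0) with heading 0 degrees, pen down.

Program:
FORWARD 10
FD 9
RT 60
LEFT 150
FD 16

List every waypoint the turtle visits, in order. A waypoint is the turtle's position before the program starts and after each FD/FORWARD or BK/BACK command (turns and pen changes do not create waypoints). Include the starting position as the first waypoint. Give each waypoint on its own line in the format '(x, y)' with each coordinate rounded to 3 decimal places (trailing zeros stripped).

Executing turtle program step by step:
Start: pos=(0,0), heading=0, pen down
FD 10: (0,0) -> (10,0) [heading=0, draw]
FD 9: (10,0) -> (19,0) [heading=0, draw]
RT 60: heading 0 -> 300
LT 150: heading 300 -> 90
FD 16: (19,0) -> (19,16) [heading=90, draw]
Final: pos=(19,16), heading=90, 3 segment(s) drawn
Waypoints (4 total):
(0, 0)
(10, 0)
(19, 0)
(19, 16)

Answer: (0, 0)
(10, 0)
(19, 0)
(19, 16)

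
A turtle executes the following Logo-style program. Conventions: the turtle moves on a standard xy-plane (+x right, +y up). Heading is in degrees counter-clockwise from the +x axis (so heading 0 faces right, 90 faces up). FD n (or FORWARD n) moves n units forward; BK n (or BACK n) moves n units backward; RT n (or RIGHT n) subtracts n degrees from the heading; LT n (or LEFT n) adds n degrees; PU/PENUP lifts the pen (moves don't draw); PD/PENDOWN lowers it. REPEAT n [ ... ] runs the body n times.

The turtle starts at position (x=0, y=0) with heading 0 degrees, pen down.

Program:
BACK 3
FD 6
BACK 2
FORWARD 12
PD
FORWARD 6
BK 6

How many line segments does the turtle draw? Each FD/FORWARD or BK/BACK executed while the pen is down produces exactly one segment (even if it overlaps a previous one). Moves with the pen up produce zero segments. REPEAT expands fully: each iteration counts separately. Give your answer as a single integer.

Answer: 6

Derivation:
Executing turtle program step by step:
Start: pos=(0,0), heading=0, pen down
BK 3: (0,0) -> (-3,0) [heading=0, draw]
FD 6: (-3,0) -> (3,0) [heading=0, draw]
BK 2: (3,0) -> (1,0) [heading=0, draw]
FD 12: (1,0) -> (13,0) [heading=0, draw]
PD: pen down
FD 6: (13,0) -> (19,0) [heading=0, draw]
BK 6: (19,0) -> (13,0) [heading=0, draw]
Final: pos=(13,0), heading=0, 6 segment(s) drawn
Segments drawn: 6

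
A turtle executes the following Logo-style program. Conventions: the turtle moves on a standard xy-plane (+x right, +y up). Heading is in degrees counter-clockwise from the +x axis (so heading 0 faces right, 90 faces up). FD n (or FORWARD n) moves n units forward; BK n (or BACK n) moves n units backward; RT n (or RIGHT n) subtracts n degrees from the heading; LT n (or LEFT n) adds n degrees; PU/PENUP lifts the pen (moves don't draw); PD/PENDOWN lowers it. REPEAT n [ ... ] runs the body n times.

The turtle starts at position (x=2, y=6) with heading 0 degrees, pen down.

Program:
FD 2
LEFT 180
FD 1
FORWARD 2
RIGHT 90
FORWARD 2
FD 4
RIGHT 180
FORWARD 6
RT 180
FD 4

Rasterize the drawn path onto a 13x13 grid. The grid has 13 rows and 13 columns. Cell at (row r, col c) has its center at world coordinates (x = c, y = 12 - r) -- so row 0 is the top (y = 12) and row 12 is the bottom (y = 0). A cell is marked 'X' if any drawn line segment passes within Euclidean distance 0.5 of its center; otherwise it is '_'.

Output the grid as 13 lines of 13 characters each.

Segment 0: (2,6) -> (4,6)
Segment 1: (4,6) -> (3,6)
Segment 2: (3,6) -> (1,6)
Segment 3: (1,6) -> (1,8)
Segment 4: (1,8) -> (1,12)
Segment 5: (1,12) -> (1,6)
Segment 6: (1,6) -> (1,10)

Answer: _X___________
_X___________
_X___________
_X___________
_X___________
_X___________
_XXXX________
_____________
_____________
_____________
_____________
_____________
_____________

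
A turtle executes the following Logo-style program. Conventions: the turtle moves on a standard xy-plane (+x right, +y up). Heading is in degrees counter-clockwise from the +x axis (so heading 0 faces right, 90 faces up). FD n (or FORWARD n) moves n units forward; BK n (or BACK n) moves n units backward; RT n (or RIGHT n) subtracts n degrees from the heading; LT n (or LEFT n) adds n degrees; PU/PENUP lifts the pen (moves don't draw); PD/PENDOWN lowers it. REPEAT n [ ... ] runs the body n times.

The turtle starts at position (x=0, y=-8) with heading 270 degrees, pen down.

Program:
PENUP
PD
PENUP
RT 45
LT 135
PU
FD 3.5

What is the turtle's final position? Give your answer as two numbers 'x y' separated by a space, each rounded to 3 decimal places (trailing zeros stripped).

Answer: 3.5 -8

Derivation:
Executing turtle program step by step:
Start: pos=(0,-8), heading=270, pen down
PU: pen up
PD: pen down
PU: pen up
RT 45: heading 270 -> 225
LT 135: heading 225 -> 0
PU: pen up
FD 3.5: (0,-8) -> (3.5,-8) [heading=0, move]
Final: pos=(3.5,-8), heading=0, 0 segment(s) drawn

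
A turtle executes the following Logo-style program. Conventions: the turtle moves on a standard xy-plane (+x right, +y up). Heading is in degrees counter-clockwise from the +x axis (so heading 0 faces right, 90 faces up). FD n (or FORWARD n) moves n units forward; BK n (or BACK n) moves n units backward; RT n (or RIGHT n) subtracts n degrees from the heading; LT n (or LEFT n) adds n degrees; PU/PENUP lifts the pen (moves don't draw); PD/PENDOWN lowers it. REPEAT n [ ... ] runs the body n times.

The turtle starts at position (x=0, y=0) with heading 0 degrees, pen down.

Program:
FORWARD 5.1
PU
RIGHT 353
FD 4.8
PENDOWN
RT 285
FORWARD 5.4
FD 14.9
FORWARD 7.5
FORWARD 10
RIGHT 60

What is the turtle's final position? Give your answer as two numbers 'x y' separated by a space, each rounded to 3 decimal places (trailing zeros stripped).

Executing turtle program step by step:
Start: pos=(0,0), heading=0, pen down
FD 5.1: (0,0) -> (5.1,0) [heading=0, draw]
PU: pen up
RT 353: heading 0 -> 7
FD 4.8: (5.1,0) -> (9.864,0.585) [heading=7, move]
PD: pen down
RT 285: heading 7 -> 82
FD 5.4: (9.864,0.585) -> (10.616,5.932) [heading=82, draw]
FD 14.9: (10.616,5.932) -> (12.689,20.687) [heading=82, draw]
FD 7.5: (12.689,20.687) -> (13.733,28.114) [heading=82, draw]
FD 10: (13.733,28.114) -> (15.125,38.017) [heading=82, draw]
RT 60: heading 82 -> 22
Final: pos=(15.125,38.017), heading=22, 5 segment(s) drawn

Answer: 15.125 38.017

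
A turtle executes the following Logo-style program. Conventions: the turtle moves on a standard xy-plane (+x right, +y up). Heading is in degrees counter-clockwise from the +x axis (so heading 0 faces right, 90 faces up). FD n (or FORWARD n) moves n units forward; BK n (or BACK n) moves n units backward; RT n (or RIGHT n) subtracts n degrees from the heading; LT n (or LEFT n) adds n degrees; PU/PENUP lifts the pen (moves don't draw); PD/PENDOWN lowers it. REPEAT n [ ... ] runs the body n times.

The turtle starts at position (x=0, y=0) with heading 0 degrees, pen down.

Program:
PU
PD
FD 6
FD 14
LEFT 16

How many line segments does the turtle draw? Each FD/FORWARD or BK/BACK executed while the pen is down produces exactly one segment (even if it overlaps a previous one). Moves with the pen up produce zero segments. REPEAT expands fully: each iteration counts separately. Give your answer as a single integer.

Answer: 2

Derivation:
Executing turtle program step by step:
Start: pos=(0,0), heading=0, pen down
PU: pen up
PD: pen down
FD 6: (0,0) -> (6,0) [heading=0, draw]
FD 14: (6,0) -> (20,0) [heading=0, draw]
LT 16: heading 0 -> 16
Final: pos=(20,0), heading=16, 2 segment(s) drawn
Segments drawn: 2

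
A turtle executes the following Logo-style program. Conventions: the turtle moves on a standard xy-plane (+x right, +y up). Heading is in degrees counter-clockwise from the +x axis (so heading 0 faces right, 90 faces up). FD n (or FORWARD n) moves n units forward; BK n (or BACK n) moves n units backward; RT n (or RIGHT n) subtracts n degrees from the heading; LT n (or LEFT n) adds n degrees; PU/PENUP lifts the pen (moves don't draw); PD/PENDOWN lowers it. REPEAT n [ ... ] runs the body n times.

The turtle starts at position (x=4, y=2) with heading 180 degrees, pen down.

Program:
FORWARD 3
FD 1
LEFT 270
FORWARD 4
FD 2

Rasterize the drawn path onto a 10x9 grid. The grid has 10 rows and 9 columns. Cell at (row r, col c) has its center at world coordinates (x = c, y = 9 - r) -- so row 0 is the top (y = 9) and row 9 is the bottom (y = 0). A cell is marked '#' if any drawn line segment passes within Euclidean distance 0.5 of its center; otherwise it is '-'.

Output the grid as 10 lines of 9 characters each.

Answer: ---------
#--------
#--------
#--------
#--------
#--------
#--------
#####----
---------
---------

Derivation:
Segment 0: (4,2) -> (1,2)
Segment 1: (1,2) -> (0,2)
Segment 2: (0,2) -> (0,6)
Segment 3: (0,6) -> (0,8)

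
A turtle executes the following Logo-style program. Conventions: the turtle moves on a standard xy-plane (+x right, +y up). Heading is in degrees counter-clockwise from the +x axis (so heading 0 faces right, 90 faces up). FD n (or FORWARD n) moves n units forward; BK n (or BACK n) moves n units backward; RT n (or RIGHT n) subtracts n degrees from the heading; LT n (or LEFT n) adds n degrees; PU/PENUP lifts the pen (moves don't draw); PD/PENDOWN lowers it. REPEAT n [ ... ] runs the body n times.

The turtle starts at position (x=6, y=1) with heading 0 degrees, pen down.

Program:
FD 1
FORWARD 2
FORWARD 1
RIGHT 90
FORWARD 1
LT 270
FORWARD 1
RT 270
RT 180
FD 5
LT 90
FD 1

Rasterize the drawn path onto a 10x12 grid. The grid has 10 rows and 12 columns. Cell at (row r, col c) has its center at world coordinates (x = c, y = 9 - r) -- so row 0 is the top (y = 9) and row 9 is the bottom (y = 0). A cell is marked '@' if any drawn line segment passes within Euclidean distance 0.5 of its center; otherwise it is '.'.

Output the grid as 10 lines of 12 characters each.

Segment 0: (6,1) -> (7,1)
Segment 1: (7,1) -> (9,1)
Segment 2: (9,1) -> (10,1)
Segment 3: (10,1) -> (10,0)
Segment 4: (10,0) -> (9,0)
Segment 5: (9,0) -> (9,5)
Segment 6: (9,5) -> (8,5)

Answer: ............
............
............
............
........@@..
.........@..
.........@..
.........@..
......@@@@@.
.........@@.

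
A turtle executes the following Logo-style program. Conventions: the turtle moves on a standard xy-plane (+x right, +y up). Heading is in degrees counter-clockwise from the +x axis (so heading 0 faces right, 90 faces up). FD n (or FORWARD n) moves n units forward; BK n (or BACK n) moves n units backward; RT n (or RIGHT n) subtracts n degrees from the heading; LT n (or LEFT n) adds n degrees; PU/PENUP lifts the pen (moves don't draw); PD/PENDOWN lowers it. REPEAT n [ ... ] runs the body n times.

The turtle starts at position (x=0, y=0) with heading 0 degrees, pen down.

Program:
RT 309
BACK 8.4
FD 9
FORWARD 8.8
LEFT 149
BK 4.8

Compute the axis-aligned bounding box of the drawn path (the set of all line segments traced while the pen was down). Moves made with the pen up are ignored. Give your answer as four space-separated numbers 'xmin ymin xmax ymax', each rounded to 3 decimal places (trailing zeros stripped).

Answer: -5.286 -6.528 10.426 8.947

Derivation:
Executing turtle program step by step:
Start: pos=(0,0), heading=0, pen down
RT 309: heading 0 -> 51
BK 8.4: (0,0) -> (-5.286,-6.528) [heading=51, draw]
FD 9: (-5.286,-6.528) -> (0.378,0.466) [heading=51, draw]
FD 8.8: (0.378,0.466) -> (5.916,7.305) [heading=51, draw]
LT 149: heading 51 -> 200
BK 4.8: (5.916,7.305) -> (10.426,8.947) [heading=200, draw]
Final: pos=(10.426,8.947), heading=200, 4 segment(s) drawn

Segment endpoints: x in {-5.286, 0, 0.378, 5.916, 10.426}, y in {-6.528, 0, 0.466, 7.305, 8.947}
xmin=-5.286, ymin=-6.528, xmax=10.426, ymax=8.947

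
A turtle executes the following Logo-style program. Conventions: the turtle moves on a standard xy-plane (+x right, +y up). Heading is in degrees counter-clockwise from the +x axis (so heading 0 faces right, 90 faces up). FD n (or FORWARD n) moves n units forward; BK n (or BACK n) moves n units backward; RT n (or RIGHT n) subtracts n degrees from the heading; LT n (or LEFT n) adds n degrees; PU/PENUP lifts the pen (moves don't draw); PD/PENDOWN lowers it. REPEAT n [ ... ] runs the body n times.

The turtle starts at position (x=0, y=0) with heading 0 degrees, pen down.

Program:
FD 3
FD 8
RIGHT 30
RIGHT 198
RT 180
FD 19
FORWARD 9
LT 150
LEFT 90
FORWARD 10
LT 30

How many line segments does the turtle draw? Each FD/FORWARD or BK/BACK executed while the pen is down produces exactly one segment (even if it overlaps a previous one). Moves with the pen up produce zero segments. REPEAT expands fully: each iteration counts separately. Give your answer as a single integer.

Answer: 5

Derivation:
Executing turtle program step by step:
Start: pos=(0,0), heading=0, pen down
FD 3: (0,0) -> (3,0) [heading=0, draw]
FD 8: (3,0) -> (11,0) [heading=0, draw]
RT 30: heading 0 -> 330
RT 198: heading 330 -> 132
RT 180: heading 132 -> 312
FD 19: (11,0) -> (23.713,-14.12) [heading=312, draw]
FD 9: (23.713,-14.12) -> (29.736,-20.808) [heading=312, draw]
LT 150: heading 312 -> 102
LT 90: heading 102 -> 192
FD 10: (29.736,-20.808) -> (19.954,-22.887) [heading=192, draw]
LT 30: heading 192 -> 222
Final: pos=(19.954,-22.887), heading=222, 5 segment(s) drawn
Segments drawn: 5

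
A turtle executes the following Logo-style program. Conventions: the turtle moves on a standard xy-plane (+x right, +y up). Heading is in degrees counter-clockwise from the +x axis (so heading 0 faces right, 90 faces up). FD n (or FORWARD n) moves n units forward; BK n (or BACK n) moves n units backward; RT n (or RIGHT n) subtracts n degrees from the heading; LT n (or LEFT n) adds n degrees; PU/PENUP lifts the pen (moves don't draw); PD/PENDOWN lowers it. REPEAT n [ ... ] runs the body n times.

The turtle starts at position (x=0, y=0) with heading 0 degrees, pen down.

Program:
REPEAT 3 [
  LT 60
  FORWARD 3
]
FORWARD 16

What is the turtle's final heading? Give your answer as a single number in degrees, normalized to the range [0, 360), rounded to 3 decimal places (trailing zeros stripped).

Answer: 180

Derivation:
Executing turtle program step by step:
Start: pos=(0,0), heading=0, pen down
REPEAT 3 [
  -- iteration 1/3 --
  LT 60: heading 0 -> 60
  FD 3: (0,0) -> (1.5,2.598) [heading=60, draw]
  -- iteration 2/3 --
  LT 60: heading 60 -> 120
  FD 3: (1.5,2.598) -> (0,5.196) [heading=120, draw]
  -- iteration 3/3 --
  LT 60: heading 120 -> 180
  FD 3: (0,5.196) -> (-3,5.196) [heading=180, draw]
]
FD 16: (-3,5.196) -> (-19,5.196) [heading=180, draw]
Final: pos=(-19,5.196), heading=180, 4 segment(s) drawn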